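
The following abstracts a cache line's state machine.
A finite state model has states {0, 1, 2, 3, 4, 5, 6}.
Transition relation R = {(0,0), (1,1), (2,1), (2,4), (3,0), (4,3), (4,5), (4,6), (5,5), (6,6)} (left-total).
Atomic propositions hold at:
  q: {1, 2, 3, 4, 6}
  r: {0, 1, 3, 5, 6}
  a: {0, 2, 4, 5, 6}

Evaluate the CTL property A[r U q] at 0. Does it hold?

A[r U q]: least fixpoint, start Z0 = Sat(q) = {1, 2, 3, 4, 6}, add states in Sat(r) with every successor in Z. Already a fixed point.
Sat(A[r U q]) = {1, 2, 3, 4, 6}
0 ∉ Sat(A[r U q]) = {1, 2, 3, 4, 6}, so the formula does not hold at 0.

No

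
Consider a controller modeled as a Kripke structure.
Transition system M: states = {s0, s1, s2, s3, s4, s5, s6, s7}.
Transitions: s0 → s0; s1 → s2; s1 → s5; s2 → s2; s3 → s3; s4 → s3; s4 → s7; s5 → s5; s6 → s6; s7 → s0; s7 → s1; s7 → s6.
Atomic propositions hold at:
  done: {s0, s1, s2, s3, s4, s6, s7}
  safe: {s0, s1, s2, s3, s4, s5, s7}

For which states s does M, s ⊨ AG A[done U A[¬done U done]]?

Sat(¬done) = {s5}
A[¬done U done]: least fixpoint, start Z0 = Sat(done) = {s0, s1, s2, s3, s4, s6, s7}, add states in Sat(¬done) with every successor in Z. Already a fixed point.
Sat(A[¬done U done]) = {s0, s1, s2, s3, s4, s6, s7}
A[done U A[¬done U done]]: least fixpoint, start Z0 = Sat(A[¬done U done]) = {s0, s1, s2, s3, s4, s6, s7}, add states in Sat(done) with every successor in Z. Already a fixed point.
Sat(A[done U A[¬done U done]]) = {s0, s1, s2, s3, s4, s6, s7}
AG A[done U A[¬done U done]]: greatest fixpoint, start Z0 = {s0, s1, s2, s3, s4, s6, s7}, keep only states in Sat with every successor in Z. Z1 = {s0, s2, s3, s4, s6, s7}; Z2 = {s0, s2, s3, s4, s6}; Z3 = {s0, s2, s3, s6}; fixed.
Sat(AG A[done U A[¬done U done]]) = {s0, s2, s3, s6}

{s0, s2, s3, s6}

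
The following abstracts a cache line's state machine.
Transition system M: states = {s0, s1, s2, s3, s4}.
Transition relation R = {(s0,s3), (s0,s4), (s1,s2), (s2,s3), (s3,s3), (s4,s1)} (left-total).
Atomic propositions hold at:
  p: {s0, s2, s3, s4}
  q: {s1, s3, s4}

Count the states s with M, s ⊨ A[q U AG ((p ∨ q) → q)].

Sat(p ∨ q) = {s0, s1, s2, s3, s4}
Sat((p ∨ q) → q) = {s1, s3, s4}
AG ((p ∨ q) → q): greatest fixpoint, start Z0 = {s1, s3, s4}, keep only states in Sat with every successor in Z. Z1 = {s3, s4}; Z2 = {s3}; fixed.
Sat(AG ((p ∨ q) → q)) = {s3}
A[q U AG ((p ∨ q) → q)]: least fixpoint, start Z0 = Sat(AG ((p ∨ q) → q)) = {s3}, add states in Sat(q) with every successor in Z. Already a fixed point.
Sat(A[q U AG ((p ∨ q) → q)]) = {s3}
|Sat(A[q U AG ((p ∨ q) → q)])| = |{s3}| = 1.

1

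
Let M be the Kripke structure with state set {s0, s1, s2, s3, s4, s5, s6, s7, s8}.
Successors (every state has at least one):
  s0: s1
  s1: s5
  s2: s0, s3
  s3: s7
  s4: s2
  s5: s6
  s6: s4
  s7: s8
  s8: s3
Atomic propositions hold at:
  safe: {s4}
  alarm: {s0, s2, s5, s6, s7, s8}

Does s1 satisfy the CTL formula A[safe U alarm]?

A[safe U alarm]: least fixpoint, start Z0 = Sat(alarm) = {s0, s2, s5, s6, s7, s8}, add states in Sat(safe) with every successor in Z. Z1 = {s0, s2, s4, s5, s6, s7, s8}; fixed.
Sat(A[safe U alarm]) = {s0, s2, s4, s5, s6, s7, s8}
s1 ∉ Sat(A[safe U alarm]) = {s0, s2, s4, s5, s6, s7, s8}, so the formula does not hold at s1.

No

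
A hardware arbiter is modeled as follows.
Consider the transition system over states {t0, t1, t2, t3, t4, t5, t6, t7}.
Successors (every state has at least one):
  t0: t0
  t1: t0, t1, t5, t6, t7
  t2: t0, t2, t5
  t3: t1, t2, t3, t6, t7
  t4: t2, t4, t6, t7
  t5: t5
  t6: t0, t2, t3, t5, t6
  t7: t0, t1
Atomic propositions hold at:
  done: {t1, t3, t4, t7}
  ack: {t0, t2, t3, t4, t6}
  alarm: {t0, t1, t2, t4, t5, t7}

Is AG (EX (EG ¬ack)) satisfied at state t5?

Sat(¬ack) = {t1, t5, t7}
EG ¬ack: greatest fixpoint, start Z0 = {t1, t5, t7}, keep only states in Sat with some successor in Z. Already a fixed point.
Sat(EG ¬ack) = {t1, t5, t7}
Sat(EX (EG ¬ack)) = {s : some successor in {t1, t5, t7}} = {t1, t2, t3, t4, t5, t6, t7}
AG (EX (EG ¬ack)): greatest fixpoint, start Z0 = {t1, t2, t3, t4, t5, t6, t7}, keep only states in Sat with every successor in Z. Z1 = {t3, t4, t5}; Z2 = {t5}; fixed.
Sat(AG (EX (EG ¬ack))) = {t5}
t5 ∈ Sat(AG (EX (EG ¬ack))) = {t5}, so the formula holds at t5.

Yes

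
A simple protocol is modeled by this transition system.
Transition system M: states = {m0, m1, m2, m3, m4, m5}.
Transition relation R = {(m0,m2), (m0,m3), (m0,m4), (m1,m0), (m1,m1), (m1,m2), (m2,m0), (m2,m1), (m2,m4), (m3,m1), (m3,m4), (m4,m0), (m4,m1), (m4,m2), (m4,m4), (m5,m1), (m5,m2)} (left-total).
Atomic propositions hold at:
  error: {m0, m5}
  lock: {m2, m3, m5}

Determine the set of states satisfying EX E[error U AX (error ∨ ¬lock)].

{m0, m1, m2, m4, m5}

Sat(¬lock) = {m0, m1, m4}
Sat(error ∨ ¬lock) = {m0, m1, m4, m5}
Sat(AX (error ∨ ¬lock)) = {s : every successor in {m0, m1, m4, m5}} = {m2, m3}
E[error U AX (error ∨ ¬lock)]: least fixpoint, start Z0 = Sat(AX (error ∨ ¬lock)) = {m2, m3}, add states in Sat(error) with some successor in Z. Z1 = {m0, m2, m3, m5}; fixed.
Sat(E[error U AX (error ∨ ¬lock)]) = {m0, m2, m3, m5}
Sat(EX E[error U AX (error ∨ ¬lock)]) = {s : some successor in {m0, m2, m3, m5}} = {m0, m1, m2, m4, m5}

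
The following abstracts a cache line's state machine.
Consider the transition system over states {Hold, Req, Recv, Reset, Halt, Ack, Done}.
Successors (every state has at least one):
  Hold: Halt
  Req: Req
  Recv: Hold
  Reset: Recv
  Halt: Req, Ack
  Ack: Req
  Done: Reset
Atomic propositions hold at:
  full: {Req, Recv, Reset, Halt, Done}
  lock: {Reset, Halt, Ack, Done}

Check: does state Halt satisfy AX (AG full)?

AG full: greatest fixpoint, start Z0 = {Req, Recv, Reset, Halt, Done}, keep only states in Sat with every successor in Z. Z1 = {Req, Reset, Done}; Z2 = {Req, Done}; Z3 = {Req}; fixed.
Sat(AG full) = {Req}
Sat(AX (AG full)) = {s : every successor in {Req}} = {Req, Ack}
Halt ∉ Sat(AX (AG full)) = {Req, Ack}, so the formula does not hold at Halt.

No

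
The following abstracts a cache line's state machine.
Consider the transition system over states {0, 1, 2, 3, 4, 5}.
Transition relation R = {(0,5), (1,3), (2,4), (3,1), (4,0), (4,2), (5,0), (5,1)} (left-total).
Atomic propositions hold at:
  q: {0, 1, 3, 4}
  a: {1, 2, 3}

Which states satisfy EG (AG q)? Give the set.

{1, 3}

AG q: greatest fixpoint, start Z0 = {0, 1, 3, 4}, keep only states in Sat with every successor in Z. Z1 = {1, 3}; fixed.
Sat(AG q) = {1, 3}
EG (AG q): greatest fixpoint, start Z0 = {1, 3}, keep only states in Sat with some successor in Z. Already a fixed point.
Sat(EG (AG q)) = {1, 3}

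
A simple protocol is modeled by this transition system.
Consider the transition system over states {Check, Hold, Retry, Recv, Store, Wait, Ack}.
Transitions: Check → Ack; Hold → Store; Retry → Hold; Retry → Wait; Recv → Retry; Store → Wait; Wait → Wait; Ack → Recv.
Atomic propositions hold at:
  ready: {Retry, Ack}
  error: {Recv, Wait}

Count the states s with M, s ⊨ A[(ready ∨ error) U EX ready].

Sat(ready ∨ error) = {Retry, Recv, Wait, Ack}
Sat(EX ready) = {s : some successor in {Retry, Ack}} = {Check, Recv}
A[(ready ∨ error) U EX ready]: least fixpoint, start Z0 = Sat(EX ready) = {Check, Recv}, add states in Sat(ready ∨ error) with every successor in Z. Z1 = {Check, Recv, Ack}; fixed.
Sat(A[(ready ∨ error) U EX ready]) = {Check, Recv, Ack}
|Sat(A[(ready ∨ error) U EX ready])| = |{Check, Recv, Ack}| = 3.

3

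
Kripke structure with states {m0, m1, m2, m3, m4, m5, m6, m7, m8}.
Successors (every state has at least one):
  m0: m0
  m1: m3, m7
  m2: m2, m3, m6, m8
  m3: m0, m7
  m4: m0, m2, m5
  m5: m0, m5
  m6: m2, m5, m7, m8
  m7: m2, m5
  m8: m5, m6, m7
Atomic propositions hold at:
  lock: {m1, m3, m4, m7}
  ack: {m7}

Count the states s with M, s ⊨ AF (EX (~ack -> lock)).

Sat(~ack) = {m0, m1, m2, m3, m4, m5, m6, m8}
Sat(~ack -> lock) = {m1, m3, m4, m7}
Sat(EX (~ack -> lock)) = {s : some successor in {m1, m3, m4, m7}} = {m1, m2, m3, m6, m8}
AF (EX (~ack -> lock)): least fixpoint, start Z0 = {m1, m2, m3, m6, m8}, add states with every successor in Z. Already a fixed point.
Sat(AF (EX (~ack -> lock))) = {m1, m2, m3, m6, m8}
|Sat(AF (EX (~ack -> lock)))| = |{m1, m2, m3, m6, m8}| = 5.

5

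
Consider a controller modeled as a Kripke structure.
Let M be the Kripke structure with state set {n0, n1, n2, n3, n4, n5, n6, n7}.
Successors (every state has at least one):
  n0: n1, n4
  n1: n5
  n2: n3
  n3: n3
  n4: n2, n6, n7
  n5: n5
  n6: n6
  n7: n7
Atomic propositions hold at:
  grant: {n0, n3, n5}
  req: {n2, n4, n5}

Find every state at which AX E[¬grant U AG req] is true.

Sat(¬grant) = {n1, n2, n4, n6, n7}
AG req: greatest fixpoint, start Z0 = {n2, n4, n5}, keep only states in Sat with every successor in Z. Z1 = {n5}; fixed.
Sat(AG req) = {n5}
E[¬grant U AG req]: least fixpoint, start Z0 = Sat(AG req) = {n5}, add states in Sat(¬grant) with some successor in Z. Z1 = {n1, n5}; fixed.
Sat(E[¬grant U AG req]) = {n1, n5}
Sat(AX E[¬grant U AG req]) = {s : every successor in {n1, n5}} = {n1, n5}

{n1, n5}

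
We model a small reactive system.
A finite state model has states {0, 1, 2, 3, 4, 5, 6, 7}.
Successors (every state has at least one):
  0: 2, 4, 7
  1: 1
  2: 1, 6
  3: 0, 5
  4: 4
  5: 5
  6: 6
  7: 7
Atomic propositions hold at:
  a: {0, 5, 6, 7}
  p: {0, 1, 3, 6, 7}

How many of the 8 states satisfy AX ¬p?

2

Sat(¬p) = {2, 4, 5}
Sat(AX ¬p) = {s : every successor in {2, 4, 5}} = {4, 5}
|Sat(AX ¬p)| = |{4, 5}| = 2.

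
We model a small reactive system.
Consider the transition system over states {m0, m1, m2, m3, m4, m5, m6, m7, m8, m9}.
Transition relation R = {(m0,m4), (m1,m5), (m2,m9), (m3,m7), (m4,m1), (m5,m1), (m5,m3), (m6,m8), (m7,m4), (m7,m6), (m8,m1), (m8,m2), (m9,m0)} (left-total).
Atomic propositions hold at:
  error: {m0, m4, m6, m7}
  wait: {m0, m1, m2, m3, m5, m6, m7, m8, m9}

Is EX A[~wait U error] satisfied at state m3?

Yes

Sat(~wait) = {m4}
A[~wait U error]: least fixpoint, start Z0 = Sat(error) = {m0, m4, m6, m7}, add states in Sat(~wait) with every successor in Z. Already a fixed point.
Sat(A[~wait U error]) = {m0, m4, m6, m7}
Sat(EX A[~wait U error]) = {s : some successor in {m0, m4, m6, m7}} = {m0, m3, m7, m9}
m3 ∈ Sat(EX A[~wait U error]) = {m0, m3, m7, m9}, so the formula holds at m3.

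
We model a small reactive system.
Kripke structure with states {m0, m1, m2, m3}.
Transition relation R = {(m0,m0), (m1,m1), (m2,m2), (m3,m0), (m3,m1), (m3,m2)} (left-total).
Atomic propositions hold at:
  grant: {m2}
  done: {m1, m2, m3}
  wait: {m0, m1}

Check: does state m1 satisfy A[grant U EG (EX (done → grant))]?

Sat(done → grant) = {m0, m2}
Sat(EX (done → grant)) = {s : some successor in {m0, m2}} = {m0, m2, m3}
EG (EX (done → grant)): greatest fixpoint, start Z0 = {m0, m2, m3}, keep only states in Sat with some successor in Z. Already a fixed point.
Sat(EG (EX (done → grant))) = {m0, m2, m3}
A[grant U EG (EX (done → grant))]: least fixpoint, start Z0 = Sat(EG (EX (done → grant))) = {m0, m2, m3}, add states in Sat(grant) with every successor in Z. Already a fixed point.
Sat(A[grant U EG (EX (done → grant))]) = {m0, m2, m3}
m1 ∉ Sat(A[grant U EG (EX (done → grant))]) = {m0, m2, m3}, so the formula does not hold at m1.

No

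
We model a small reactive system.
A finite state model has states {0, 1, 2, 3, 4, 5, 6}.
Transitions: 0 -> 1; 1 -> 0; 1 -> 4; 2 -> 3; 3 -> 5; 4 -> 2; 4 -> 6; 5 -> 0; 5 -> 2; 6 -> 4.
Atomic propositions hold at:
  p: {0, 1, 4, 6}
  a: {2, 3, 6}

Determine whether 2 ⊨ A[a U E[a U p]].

E[a U p]: least fixpoint, start Z0 = Sat(p) = {0, 1, 4, 6}, add states in Sat(a) with some successor in Z. Already a fixed point.
Sat(E[a U p]) = {0, 1, 4, 6}
A[a U E[a U p]]: least fixpoint, start Z0 = Sat(E[a U p]) = {0, 1, 4, 6}, add states in Sat(a) with every successor in Z. Already a fixed point.
Sat(A[a U E[a U p]]) = {0, 1, 4, 6}
2 ∉ Sat(A[a U E[a U p]]) = {0, 1, 4, 6}, so the formula does not hold at 2.

No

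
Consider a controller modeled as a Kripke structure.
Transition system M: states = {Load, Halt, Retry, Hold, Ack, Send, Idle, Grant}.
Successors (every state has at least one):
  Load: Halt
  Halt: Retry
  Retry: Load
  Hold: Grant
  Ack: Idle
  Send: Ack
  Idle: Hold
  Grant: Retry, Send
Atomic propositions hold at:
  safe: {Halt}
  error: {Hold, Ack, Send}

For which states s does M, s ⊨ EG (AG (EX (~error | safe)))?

Sat(~error) = {Load, Halt, Retry, Idle, Grant}
Sat(~error | safe) = {Load, Halt, Retry, Idle, Grant}
Sat(EX (~error | safe)) = {s : some successor in {Load, Halt, Retry, Idle, Grant}} = {Load, Halt, Retry, Hold, Ack, Grant}
AG (EX (~error | safe)): greatest fixpoint, start Z0 = {Load, Halt, Retry, Hold, Ack, Grant}, keep only states in Sat with every successor in Z. Z1 = {Load, Halt, Retry, Hold}; Z2 = {Load, Halt, Retry}; fixed.
Sat(AG (EX (~error | safe))) = {Load, Halt, Retry}
EG (AG (EX (~error | safe))): greatest fixpoint, start Z0 = {Load, Halt, Retry}, keep only states in Sat with some successor in Z. Already a fixed point.
Sat(EG (AG (EX (~error | safe)))) = {Load, Halt, Retry}

{Load, Halt, Retry}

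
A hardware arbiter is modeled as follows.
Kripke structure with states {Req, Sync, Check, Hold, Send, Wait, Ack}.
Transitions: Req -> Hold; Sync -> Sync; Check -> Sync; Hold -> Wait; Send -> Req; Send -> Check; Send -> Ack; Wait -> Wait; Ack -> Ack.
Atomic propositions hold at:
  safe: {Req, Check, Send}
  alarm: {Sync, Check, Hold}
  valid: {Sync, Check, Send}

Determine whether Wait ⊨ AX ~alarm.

Sat(~alarm) = {Req, Send, Wait, Ack}
Sat(AX ~alarm) = {s : every successor in {Req, Send, Wait, Ack}} = {Hold, Wait, Ack}
Wait ∈ Sat(AX ~alarm) = {Hold, Wait, Ack}, so the formula holds at Wait.

Yes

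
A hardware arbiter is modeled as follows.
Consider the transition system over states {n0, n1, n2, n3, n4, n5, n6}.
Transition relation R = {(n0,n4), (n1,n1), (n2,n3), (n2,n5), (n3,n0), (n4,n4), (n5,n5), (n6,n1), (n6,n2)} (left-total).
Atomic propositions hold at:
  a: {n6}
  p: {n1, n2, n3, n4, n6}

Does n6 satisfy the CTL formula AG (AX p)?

No

Sat(AX p) = {s : every successor in {n1, n2, n3, n4, n6}} = {n0, n1, n4, n6}
AG (AX p): greatest fixpoint, start Z0 = {n0, n1, n4, n6}, keep only states in Sat with every successor in Z. Z1 = {n0, n1, n4}; fixed.
Sat(AG (AX p)) = {n0, n1, n4}
n6 ∉ Sat(AG (AX p)) = {n0, n1, n4}, so the formula does not hold at n6.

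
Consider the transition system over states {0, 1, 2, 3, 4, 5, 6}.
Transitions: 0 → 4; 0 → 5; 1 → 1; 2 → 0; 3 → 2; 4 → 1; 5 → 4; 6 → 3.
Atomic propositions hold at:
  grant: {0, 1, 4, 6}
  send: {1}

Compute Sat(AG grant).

{1, 4}

AG grant: greatest fixpoint, start Z0 = {0, 1, 4, 6}, keep only states in Sat with every successor in Z. Z1 = {1, 4}; fixed.
Sat(AG grant) = {1, 4}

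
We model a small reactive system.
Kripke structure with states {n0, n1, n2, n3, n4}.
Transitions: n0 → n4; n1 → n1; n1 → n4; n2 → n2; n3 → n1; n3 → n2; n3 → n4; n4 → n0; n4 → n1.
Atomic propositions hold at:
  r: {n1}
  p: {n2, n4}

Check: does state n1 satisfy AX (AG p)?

AG p: greatest fixpoint, start Z0 = {n2, n4}, keep only states in Sat with every successor in Z. Z1 = {n2}; fixed.
Sat(AG p) = {n2}
Sat(AX (AG p)) = {s : every successor in {n2}} = {n2}
n1 ∉ Sat(AX (AG p)) = {n2}, so the formula does not hold at n1.

No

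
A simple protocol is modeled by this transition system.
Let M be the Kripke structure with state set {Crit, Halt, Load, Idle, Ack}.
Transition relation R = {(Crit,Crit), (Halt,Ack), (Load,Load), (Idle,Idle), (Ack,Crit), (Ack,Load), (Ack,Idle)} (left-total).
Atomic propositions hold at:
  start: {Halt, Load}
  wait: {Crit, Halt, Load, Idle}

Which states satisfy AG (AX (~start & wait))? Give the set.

{Crit, Idle}

Sat(~start) = {Crit, Idle, Ack}
Sat(~start & wait) = {Crit, Idle}
Sat(AX (~start & wait)) = {s : every successor in {Crit, Idle}} = {Crit, Idle}
AG (AX (~start & wait)): greatest fixpoint, start Z0 = {Crit, Idle}, keep only states in Sat with every successor in Z. Already a fixed point.
Sat(AG (AX (~start & wait))) = {Crit, Idle}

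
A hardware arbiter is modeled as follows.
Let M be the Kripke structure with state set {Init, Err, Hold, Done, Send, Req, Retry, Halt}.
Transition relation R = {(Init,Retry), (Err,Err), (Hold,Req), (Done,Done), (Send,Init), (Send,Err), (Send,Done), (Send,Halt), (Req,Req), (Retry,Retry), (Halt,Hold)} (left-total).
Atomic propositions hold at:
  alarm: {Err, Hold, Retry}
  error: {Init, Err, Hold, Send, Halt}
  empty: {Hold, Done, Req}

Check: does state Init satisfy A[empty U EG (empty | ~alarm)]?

No

Sat(~alarm) = {Init, Done, Send, Req, Halt}
Sat(empty | ~alarm) = {Init, Hold, Done, Send, Req, Halt}
EG (empty | ~alarm): greatest fixpoint, start Z0 = {Init, Hold, Done, Send, Req, Halt}, keep only states in Sat with some successor in Z. Z1 = {Hold, Done, Send, Req, Halt}; fixed.
Sat(EG (empty | ~alarm)) = {Hold, Done, Send, Req, Halt}
A[empty U EG (empty | ~alarm)]: least fixpoint, start Z0 = Sat(EG (empty | ~alarm)) = {Hold, Done, Send, Req, Halt}, add states in Sat(empty) with every successor in Z. Already a fixed point.
Sat(A[empty U EG (empty | ~alarm)]) = {Hold, Done, Send, Req, Halt}
Init ∉ Sat(A[empty U EG (empty | ~alarm)]) = {Hold, Done, Send, Req, Halt}, so the formula does not hold at Init.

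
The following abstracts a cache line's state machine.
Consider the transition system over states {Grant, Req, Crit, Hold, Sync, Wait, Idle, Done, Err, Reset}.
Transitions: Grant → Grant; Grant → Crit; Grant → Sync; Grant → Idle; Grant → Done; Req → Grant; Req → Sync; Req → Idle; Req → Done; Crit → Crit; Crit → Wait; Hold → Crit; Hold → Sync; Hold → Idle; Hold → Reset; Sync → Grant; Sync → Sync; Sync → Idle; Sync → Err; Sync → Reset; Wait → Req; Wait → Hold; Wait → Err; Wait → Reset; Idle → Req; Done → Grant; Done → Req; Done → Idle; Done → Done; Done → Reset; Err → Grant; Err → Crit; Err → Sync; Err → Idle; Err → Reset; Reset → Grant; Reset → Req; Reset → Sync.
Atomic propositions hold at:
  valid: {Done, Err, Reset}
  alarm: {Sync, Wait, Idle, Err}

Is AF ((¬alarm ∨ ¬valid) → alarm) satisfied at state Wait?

Sat(¬alarm) = {Grant, Req, Crit, Hold, Done, Reset}
Sat(¬valid) = {Grant, Req, Crit, Hold, Sync, Wait, Idle}
Sat(¬alarm ∨ ¬valid) = {Grant, Req, Crit, Hold, Sync, Wait, Idle, Done, Reset}
Sat((¬alarm ∨ ¬valid) → alarm) = {Sync, Wait, Idle, Err}
AF ((¬alarm ∨ ¬valid) → alarm): least fixpoint, start Z0 = {Sync, Wait, Idle, Err}, add states with every successor in Z. Already a fixed point.
Sat(AF ((¬alarm ∨ ¬valid) → alarm)) = {Sync, Wait, Idle, Err}
Wait ∈ Sat(AF ((¬alarm ∨ ¬valid) → alarm)) = {Sync, Wait, Idle, Err}, so the formula holds at Wait.

Yes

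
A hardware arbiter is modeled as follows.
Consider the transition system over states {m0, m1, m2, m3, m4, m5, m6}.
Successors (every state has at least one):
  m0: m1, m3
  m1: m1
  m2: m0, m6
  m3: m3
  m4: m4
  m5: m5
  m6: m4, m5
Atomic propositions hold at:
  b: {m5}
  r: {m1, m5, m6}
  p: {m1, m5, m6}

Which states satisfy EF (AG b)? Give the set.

AG b: greatest fixpoint, start Z0 = {m5}, keep only states in Sat with every successor in Z. Already a fixed point.
Sat(AG b) = {m5}
EF (AG b): least fixpoint, start Z0 = {m5}, add states with some successor in Z. Z1 = {m5, m6}; Z2 = {m2, m5, m6}; fixed.
Sat(EF (AG b)) = {m2, m5, m6}

{m2, m5, m6}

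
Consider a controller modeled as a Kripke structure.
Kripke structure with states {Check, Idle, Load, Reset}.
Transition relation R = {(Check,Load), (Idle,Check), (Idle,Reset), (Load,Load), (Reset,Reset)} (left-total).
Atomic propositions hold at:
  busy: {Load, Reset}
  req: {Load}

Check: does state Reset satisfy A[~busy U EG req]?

No

Sat(~busy) = {Check, Idle}
EG req: greatest fixpoint, start Z0 = {Load}, keep only states in Sat with some successor in Z. Already a fixed point.
Sat(EG req) = {Load}
A[~busy U EG req]: least fixpoint, start Z0 = Sat(EG req) = {Load}, add states in Sat(~busy) with every successor in Z. Z1 = {Check, Load}; fixed.
Sat(A[~busy U EG req]) = {Check, Load}
Reset ∉ Sat(A[~busy U EG req]) = {Check, Load}, so the formula does not hold at Reset.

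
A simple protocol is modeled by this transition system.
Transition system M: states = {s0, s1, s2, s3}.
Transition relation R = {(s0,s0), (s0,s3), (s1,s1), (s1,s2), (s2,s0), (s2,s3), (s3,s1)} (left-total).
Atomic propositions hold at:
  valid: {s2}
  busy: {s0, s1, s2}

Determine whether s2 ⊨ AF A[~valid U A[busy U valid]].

Yes

Sat(~valid) = {s0, s1, s3}
A[busy U valid]: least fixpoint, start Z0 = Sat(valid) = {s2}, add states in Sat(busy) with every successor in Z. Already a fixed point.
Sat(A[busy U valid]) = {s2}
A[~valid U A[busy U valid]]: least fixpoint, start Z0 = Sat(A[busy U valid]) = {s2}, add states in Sat(~valid) with every successor in Z. Already a fixed point.
Sat(A[~valid U A[busy U valid]]) = {s2}
AF A[~valid U A[busy U valid]]: least fixpoint, start Z0 = {s2}, add states with every successor in Z. Already a fixed point.
Sat(AF A[~valid U A[busy U valid]]) = {s2}
s2 ∈ Sat(AF A[~valid U A[busy U valid]]) = {s2}, so the formula holds at s2.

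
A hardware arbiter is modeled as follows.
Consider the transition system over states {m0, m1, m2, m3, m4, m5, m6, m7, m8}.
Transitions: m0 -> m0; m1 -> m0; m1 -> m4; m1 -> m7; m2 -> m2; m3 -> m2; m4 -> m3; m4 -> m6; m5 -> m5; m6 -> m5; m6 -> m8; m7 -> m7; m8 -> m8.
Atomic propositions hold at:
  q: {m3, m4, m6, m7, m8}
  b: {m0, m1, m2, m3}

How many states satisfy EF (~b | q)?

7

Sat(~b) = {m4, m5, m6, m7, m8}
Sat(~b | q) = {m3, m4, m5, m6, m7, m8}
EF (~b | q): least fixpoint, start Z0 = {m3, m4, m5, m6, m7, m8}, add states with some successor in Z. Z1 = {m1, m3, m4, m5, m6, m7, m8}; fixed.
Sat(EF (~b | q)) = {m1, m3, m4, m5, m6, m7, m8}
|Sat(EF (~b | q))| = |{m1, m3, m4, m5, m6, m7, m8}| = 7.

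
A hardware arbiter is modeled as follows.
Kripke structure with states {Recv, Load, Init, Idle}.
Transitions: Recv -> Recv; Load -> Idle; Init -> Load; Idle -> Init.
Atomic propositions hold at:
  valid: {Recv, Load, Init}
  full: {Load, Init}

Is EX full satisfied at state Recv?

No

Sat(EX full) = {s : some successor in {Load, Init}} = {Init, Idle}
Recv ∉ Sat(EX full) = {Init, Idle}, so the formula does not hold at Recv.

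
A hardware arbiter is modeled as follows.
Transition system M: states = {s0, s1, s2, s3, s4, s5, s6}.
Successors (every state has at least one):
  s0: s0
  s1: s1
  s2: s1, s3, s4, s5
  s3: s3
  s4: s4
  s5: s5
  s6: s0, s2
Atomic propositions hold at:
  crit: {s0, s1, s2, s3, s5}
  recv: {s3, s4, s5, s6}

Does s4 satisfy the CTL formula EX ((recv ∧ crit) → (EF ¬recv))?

Sat(recv ∧ crit) = {s3, s5}
Sat(¬recv) = {s0, s1, s2}
EF ¬recv: least fixpoint, start Z0 = {s0, s1, s2}, add states with some successor in Z. Z1 = {s0, s1, s2, s6}; fixed.
Sat(EF ¬recv) = {s0, s1, s2, s6}
Sat((recv ∧ crit) → (EF ¬recv)) = {s0, s1, s2, s4, s6}
Sat(EX ((recv ∧ crit) → (EF ¬recv))) = {s : some successor in {s0, s1, s2, s4, s6}} = {s0, s1, s2, s4, s6}
s4 ∈ Sat(EX ((recv ∧ crit) → (EF ¬recv))) = {s0, s1, s2, s4, s6}, so the formula holds at s4.

Yes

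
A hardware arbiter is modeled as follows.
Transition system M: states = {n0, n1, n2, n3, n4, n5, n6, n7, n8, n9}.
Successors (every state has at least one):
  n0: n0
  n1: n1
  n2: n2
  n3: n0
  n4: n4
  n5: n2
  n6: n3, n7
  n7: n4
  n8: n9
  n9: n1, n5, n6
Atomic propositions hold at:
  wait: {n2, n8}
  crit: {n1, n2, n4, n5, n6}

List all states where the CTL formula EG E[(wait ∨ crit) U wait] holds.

{n2, n5}

Sat(wait ∨ crit) = {n1, n2, n4, n5, n6, n8}
E[(wait ∨ crit) U wait]: least fixpoint, start Z0 = Sat(wait) = {n2, n8}, add states in Sat(wait ∨ crit) with some successor in Z. Z1 = {n2, n5, n8}; fixed.
Sat(E[(wait ∨ crit) U wait]) = {n2, n5, n8}
EG E[(wait ∨ crit) U wait]: greatest fixpoint, start Z0 = {n2, n5, n8}, keep only states in Sat with some successor in Z. Z1 = {n2, n5}; fixed.
Sat(EG E[(wait ∨ crit) U wait]) = {n2, n5}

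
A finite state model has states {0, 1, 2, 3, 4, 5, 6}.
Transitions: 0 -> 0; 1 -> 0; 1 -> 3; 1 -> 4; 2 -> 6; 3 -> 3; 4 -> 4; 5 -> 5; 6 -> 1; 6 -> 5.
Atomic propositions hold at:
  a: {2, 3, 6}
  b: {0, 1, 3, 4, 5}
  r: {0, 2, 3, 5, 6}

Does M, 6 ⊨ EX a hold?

No

Sat(EX a) = {s : some successor in {2, 3, 6}} = {1, 2, 3}
6 ∉ Sat(EX a) = {1, 2, 3}, so the formula does not hold at 6.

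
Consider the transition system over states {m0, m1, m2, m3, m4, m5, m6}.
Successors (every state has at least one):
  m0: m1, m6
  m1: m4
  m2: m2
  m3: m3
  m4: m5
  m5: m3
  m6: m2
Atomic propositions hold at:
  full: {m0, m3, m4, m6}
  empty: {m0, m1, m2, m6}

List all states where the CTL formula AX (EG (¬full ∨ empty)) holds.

Sat(¬full) = {m1, m2, m5}
Sat(¬full ∨ empty) = {m0, m1, m2, m5, m6}
EG (¬full ∨ empty): greatest fixpoint, start Z0 = {m0, m1, m2, m5, m6}, keep only states in Sat with some successor in Z. Z1 = {m0, m2, m6}; fixed.
Sat(EG (¬full ∨ empty)) = {m0, m2, m6}
Sat(AX (EG (¬full ∨ empty))) = {s : every successor in {m0, m2, m6}} = {m2, m6}

{m2, m6}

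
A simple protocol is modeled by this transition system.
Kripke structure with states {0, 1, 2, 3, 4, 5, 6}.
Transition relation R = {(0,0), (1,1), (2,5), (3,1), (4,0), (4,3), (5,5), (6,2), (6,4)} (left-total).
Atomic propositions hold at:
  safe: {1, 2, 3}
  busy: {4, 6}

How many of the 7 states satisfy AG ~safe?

Sat(~safe) = {0, 4, 5, 6}
AG ~safe: greatest fixpoint, start Z0 = {0, 4, 5, 6}, keep only states in Sat with every successor in Z. Z1 = {0, 5}; fixed.
Sat(AG ~safe) = {0, 5}
|Sat(AG ~safe)| = |{0, 5}| = 2.

2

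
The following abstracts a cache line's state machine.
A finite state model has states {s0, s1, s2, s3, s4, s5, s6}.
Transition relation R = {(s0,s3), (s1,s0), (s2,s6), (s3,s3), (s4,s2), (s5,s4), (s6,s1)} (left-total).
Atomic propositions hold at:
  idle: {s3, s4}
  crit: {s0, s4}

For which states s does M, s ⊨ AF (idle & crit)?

{s4, s5}

Sat(idle & crit) = {s4}
AF (idle & crit): least fixpoint, start Z0 = {s4}, add states with every successor in Z. Z1 = {s4, s5}; fixed.
Sat(AF (idle & crit)) = {s4, s5}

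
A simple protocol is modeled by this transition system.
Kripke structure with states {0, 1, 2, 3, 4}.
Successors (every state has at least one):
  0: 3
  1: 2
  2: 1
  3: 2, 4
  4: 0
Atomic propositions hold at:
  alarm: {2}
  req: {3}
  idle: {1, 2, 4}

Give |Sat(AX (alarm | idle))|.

Sat(alarm | idle) = {1, 2, 4}
Sat(AX (alarm | idle)) = {s : every successor in {1, 2, 4}} = {1, 2, 3}
|Sat(AX (alarm | idle))| = |{1, 2, 3}| = 3.

3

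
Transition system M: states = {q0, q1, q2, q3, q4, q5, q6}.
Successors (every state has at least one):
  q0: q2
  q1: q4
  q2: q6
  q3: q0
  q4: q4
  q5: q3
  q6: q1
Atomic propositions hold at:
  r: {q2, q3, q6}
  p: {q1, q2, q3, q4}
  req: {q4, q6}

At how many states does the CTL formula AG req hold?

1

AG req: greatest fixpoint, start Z0 = {q4, q6}, keep only states in Sat with every successor in Z. Z1 = {q4}; fixed.
Sat(AG req) = {q4}
|Sat(AG req)| = |{q4}| = 1.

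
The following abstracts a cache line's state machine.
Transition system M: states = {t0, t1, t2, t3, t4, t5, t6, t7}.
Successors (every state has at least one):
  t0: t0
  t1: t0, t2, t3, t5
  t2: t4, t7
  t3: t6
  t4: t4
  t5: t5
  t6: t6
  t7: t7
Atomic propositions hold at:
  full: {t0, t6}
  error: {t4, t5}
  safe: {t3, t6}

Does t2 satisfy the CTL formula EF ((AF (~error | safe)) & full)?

Sat(~error) = {t0, t1, t2, t3, t6, t7}
Sat(~error | safe) = {t0, t1, t2, t3, t6, t7}
AF (~error | safe): least fixpoint, start Z0 = {t0, t1, t2, t3, t6, t7}, add states with every successor in Z. Already a fixed point.
Sat(AF (~error | safe)) = {t0, t1, t2, t3, t6, t7}
Sat((AF (~error | safe)) & full) = {t0, t6}
EF ((AF (~error | safe)) & full): least fixpoint, start Z0 = {t0, t6}, add states with some successor in Z. Z1 = {t0, t1, t3, t6}; fixed.
Sat(EF ((AF (~error | safe)) & full)) = {t0, t1, t3, t6}
t2 ∉ Sat(EF ((AF (~error | safe)) & full)) = {t0, t1, t3, t6}, so the formula does not hold at t2.

No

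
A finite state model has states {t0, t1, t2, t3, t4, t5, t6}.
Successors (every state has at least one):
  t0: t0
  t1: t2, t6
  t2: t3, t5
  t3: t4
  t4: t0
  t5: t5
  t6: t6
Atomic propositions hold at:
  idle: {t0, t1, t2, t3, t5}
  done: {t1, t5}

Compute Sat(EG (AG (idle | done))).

{t0, t5}

Sat(idle | done) = {t0, t1, t2, t3, t5}
AG (idle | done): greatest fixpoint, start Z0 = {t0, t1, t2, t3, t5}, keep only states in Sat with every successor in Z. Z1 = {t0, t2, t5}; Z2 = {t0, t5}; fixed.
Sat(AG (idle | done)) = {t0, t5}
EG (AG (idle | done)): greatest fixpoint, start Z0 = {t0, t5}, keep only states in Sat with some successor in Z. Already a fixed point.
Sat(EG (AG (idle | done))) = {t0, t5}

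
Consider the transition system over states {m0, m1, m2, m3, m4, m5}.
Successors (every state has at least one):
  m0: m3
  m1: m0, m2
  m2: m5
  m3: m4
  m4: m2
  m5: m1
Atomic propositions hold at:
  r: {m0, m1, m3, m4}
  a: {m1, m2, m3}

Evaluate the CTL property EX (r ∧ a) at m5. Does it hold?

Sat(r ∧ a) = {m1, m3}
Sat(EX (r ∧ a)) = {s : some successor in {m1, m3}} = {m0, m5}
m5 ∈ Sat(EX (r ∧ a)) = {m0, m5}, so the formula holds at m5.

Yes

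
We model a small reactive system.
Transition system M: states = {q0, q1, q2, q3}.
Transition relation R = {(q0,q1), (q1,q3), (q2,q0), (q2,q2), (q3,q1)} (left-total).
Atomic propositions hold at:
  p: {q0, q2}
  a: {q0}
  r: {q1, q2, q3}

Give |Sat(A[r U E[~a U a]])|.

Sat(~a) = {q1, q2, q3}
E[~a U a]: least fixpoint, start Z0 = Sat(a) = {q0}, add states in Sat(~a) with some successor in Z. Z1 = {q0, q2}; fixed.
Sat(E[~a U a]) = {q0, q2}
A[r U E[~a U a]]: least fixpoint, start Z0 = Sat(E[~a U a]) = {q0, q2}, add states in Sat(r) with every successor in Z. Already a fixed point.
Sat(A[r U E[~a U a]]) = {q0, q2}
|Sat(A[r U E[~a U a]])| = |{q0, q2}| = 2.

2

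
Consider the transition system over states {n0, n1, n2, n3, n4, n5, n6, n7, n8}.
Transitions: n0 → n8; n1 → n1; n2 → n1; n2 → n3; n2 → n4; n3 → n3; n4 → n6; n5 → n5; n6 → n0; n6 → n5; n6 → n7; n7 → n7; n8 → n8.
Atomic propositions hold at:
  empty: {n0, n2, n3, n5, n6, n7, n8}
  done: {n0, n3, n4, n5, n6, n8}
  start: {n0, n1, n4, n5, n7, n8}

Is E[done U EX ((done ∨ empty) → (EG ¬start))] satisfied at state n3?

Yes

Sat(done ∨ empty) = {n0, n2, n3, n4, n5, n6, n7, n8}
Sat(¬start) = {n2, n3, n6}
EG ¬start: greatest fixpoint, start Z0 = {n2, n3, n6}, keep only states in Sat with some successor in Z. Z1 = {n2, n3}; fixed.
Sat(EG ¬start) = {n2, n3}
Sat((done ∨ empty) → (EG ¬start)) = {n1, n2, n3}
Sat(EX ((done ∨ empty) → (EG ¬start))) = {s : some successor in {n1, n2, n3}} = {n1, n2, n3}
E[done U EX ((done ∨ empty) → (EG ¬start))]: least fixpoint, start Z0 = Sat(EX ((done ∨ empty) → (EG ¬start))) = {n1, n2, n3}, add states in Sat(done) with some successor in Z. Already a fixed point.
Sat(E[done U EX ((done ∨ empty) → (EG ¬start))]) = {n1, n2, n3}
n3 ∈ Sat(E[done U EX ((done ∨ empty) → (EG ¬start))]) = {n1, n2, n3}, so the formula holds at n3.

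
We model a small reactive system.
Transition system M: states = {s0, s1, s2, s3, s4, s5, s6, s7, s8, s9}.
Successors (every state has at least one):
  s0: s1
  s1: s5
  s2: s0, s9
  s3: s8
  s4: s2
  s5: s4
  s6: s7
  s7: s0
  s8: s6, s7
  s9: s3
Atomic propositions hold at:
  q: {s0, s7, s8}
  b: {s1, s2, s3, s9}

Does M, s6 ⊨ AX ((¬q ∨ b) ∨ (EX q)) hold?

Sat(¬q) = {s1, s2, s3, s4, s5, s6, s9}
Sat(¬q ∨ b) = {s1, s2, s3, s4, s5, s6, s9}
Sat(EX q) = {s : some successor in {s0, s7, s8}} = {s2, s3, s6, s7, s8}
Sat((¬q ∨ b) ∨ (EX q)) = {s1, s2, s3, s4, s5, s6, s7, s8, s9}
Sat(AX ((¬q ∨ b) ∨ (EX q))) = {s : every successor in {s1, s2, s3, s4, s5, s6, s7, s8, s9}} = {s0, s1, s3, s4, s5, s6, s8, s9}
s6 ∈ Sat(AX ((¬q ∨ b) ∨ (EX q))) = {s0, s1, s3, s4, s5, s6, s8, s9}, so the formula holds at s6.

Yes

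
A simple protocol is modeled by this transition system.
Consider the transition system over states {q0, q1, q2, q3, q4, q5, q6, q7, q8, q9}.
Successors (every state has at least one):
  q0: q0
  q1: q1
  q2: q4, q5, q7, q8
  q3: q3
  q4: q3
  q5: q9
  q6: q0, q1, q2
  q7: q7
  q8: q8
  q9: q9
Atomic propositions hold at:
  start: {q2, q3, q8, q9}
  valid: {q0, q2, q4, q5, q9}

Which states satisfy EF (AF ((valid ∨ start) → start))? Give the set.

Sat(valid ∨ start) = {q0, q2, q3, q4, q5, q8, q9}
Sat((valid ∨ start) → start) = {q1, q2, q3, q6, q7, q8, q9}
AF ((valid ∨ start) → start): least fixpoint, start Z0 = {q1, q2, q3, q6, q7, q8, q9}, add states with every successor in Z. Z1 = {q1, q2, q3, q4, q5, q6, q7, q8, q9}; fixed.
Sat(AF ((valid ∨ start) → start)) = {q1, q2, q3, q4, q5, q6, q7, q8, q9}
EF (AF ((valid ∨ start) → start)): least fixpoint, start Z0 = {q1, q2, q3, q4, q5, q6, q7, q8, q9}, add states with some successor in Z. Already a fixed point.
Sat(EF (AF ((valid ∨ start) → start))) = {q1, q2, q3, q4, q5, q6, q7, q8, q9}

{q1, q2, q3, q4, q5, q6, q7, q8, q9}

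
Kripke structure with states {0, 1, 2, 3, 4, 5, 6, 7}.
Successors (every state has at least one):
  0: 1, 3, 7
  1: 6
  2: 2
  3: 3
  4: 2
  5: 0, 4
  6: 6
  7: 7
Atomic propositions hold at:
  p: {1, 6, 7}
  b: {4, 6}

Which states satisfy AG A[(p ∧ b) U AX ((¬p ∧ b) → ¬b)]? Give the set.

{0, 1, 2, 3, 4, 6, 7}

Sat(p ∧ b) = {6}
Sat(¬p) = {0, 2, 3, 4, 5}
Sat(¬p ∧ b) = {4}
Sat(¬b) = {0, 1, 2, 3, 5, 7}
Sat((¬p ∧ b) → ¬b) = {0, 1, 2, 3, 5, 6, 7}
Sat(AX ((¬p ∧ b) → ¬b)) = {s : every successor in {0, 1, 2, 3, 5, 6, 7}} = {0, 1, 2, 3, 4, 6, 7}
A[(p ∧ b) U AX ((¬p ∧ b) → ¬b)]: least fixpoint, start Z0 = Sat(AX ((¬p ∧ b) → ¬b)) = {0, 1, 2, 3, 4, 6, 7}, add states in Sat(p ∧ b) with every successor in Z. Already a fixed point.
Sat(A[(p ∧ b) U AX ((¬p ∧ b) → ¬b)]) = {0, 1, 2, 3, 4, 6, 7}
AG A[(p ∧ b) U AX ((¬p ∧ b) → ¬b)]: greatest fixpoint, start Z0 = {0, 1, 2, 3, 4, 6, 7}, keep only states in Sat with every successor in Z. Already a fixed point.
Sat(AG A[(p ∧ b) U AX ((¬p ∧ b) → ¬b)]) = {0, 1, 2, 3, 4, 6, 7}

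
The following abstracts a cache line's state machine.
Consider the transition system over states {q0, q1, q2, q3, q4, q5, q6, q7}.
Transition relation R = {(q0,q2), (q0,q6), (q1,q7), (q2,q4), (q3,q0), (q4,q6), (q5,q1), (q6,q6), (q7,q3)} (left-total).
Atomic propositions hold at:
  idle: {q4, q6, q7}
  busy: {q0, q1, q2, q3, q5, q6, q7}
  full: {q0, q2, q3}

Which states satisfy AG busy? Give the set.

AG busy: greatest fixpoint, start Z0 = {q0, q1, q2, q3, q5, q6, q7}, keep only states in Sat with every successor in Z. Z1 = {q0, q1, q3, q5, q6, q7}; Z2 = {q1, q3, q5, q6, q7}; Z3 = {q1, q5, q6, q7}; Z4 = {q1, q5, q6}; Z5 = {q5, q6}; Z6 = {q6}; fixed.
Sat(AG busy) = {q6}

{q6}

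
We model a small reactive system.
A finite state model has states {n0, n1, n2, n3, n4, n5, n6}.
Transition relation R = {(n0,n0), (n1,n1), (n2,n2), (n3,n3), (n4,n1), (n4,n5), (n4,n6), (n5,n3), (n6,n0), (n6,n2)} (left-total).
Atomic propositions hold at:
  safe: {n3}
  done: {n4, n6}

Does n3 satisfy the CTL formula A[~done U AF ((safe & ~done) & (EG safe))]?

Yes

Sat(~done) = {n0, n1, n2, n3, n5}
Sat(safe & ~done) = {n3}
EG safe: greatest fixpoint, start Z0 = {n3}, keep only states in Sat with some successor in Z. Already a fixed point.
Sat(EG safe) = {n3}
Sat((safe & ~done) & (EG safe)) = {n3}
AF ((safe & ~done) & (EG safe)): least fixpoint, start Z0 = {n3}, add states with every successor in Z. Z1 = {n3, n5}; fixed.
Sat(AF ((safe & ~done) & (EG safe))) = {n3, n5}
A[~done U AF ((safe & ~done) & (EG safe))]: least fixpoint, start Z0 = Sat(AF ((safe & ~done) & (EG safe))) = {n3, n5}, add states in Sat(~done) with every successor in Z. Already a fixed point.
Sat(A[~done U AF ((safe & ~done) & (EG safe))]) = {n3, n5}
n3 ∈ Sat(A[~done U AF ((safe & ~done) & (EG safe))]) = {n3, n5}, so the formula holds at n3.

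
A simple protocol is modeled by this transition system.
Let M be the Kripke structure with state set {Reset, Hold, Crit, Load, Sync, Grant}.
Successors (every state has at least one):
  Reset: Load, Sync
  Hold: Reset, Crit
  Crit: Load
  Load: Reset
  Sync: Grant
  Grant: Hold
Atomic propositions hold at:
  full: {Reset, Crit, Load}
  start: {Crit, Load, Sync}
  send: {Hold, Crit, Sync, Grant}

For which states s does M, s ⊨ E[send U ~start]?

{Reset, Hold, Sync, Grant}

Sat(~start) = {Reset, Hold, Grant}
E[send U ~start]: least fixpoint, start Z0 = Sat(~start) = {Reset, Hold, Grant}, add states in Sat(send) with some successor in Z. Z1 = {Reset, Hold, Sync, Grant}; fixed.
Sat(E[send U ~start]) = {Reset, Hold, Sync, Grant}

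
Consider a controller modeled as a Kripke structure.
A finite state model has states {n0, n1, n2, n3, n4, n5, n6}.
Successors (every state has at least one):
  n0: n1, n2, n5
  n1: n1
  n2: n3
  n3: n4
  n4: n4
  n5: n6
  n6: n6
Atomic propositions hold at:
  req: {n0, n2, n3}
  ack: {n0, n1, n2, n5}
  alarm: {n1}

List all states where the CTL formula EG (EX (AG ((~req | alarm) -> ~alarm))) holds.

Sat(~req) = {n1, n4, n5, n6}
Sat(~req | alarm) = {n1, n4, n5, n6}
Sat(~alarm) = {n0, n2, n3, n4, n5, n6}
Sat((~req | alarm) -> ~alarm) = {n0, n2, n3, n4, n5, n6}
AG ((~req | alarm) -> ~alarm): greatest fixpoint, start Z0 = {n0, n2, n3, n4, n5, n6}, keep only states in Sat with every successor in Z. Z1 = {n2, n3, n4, n5, n6}; fixed.
Sat(AG ((~req | alarm) -> ~alarm)) = {n2, n3, n4, n5, n6}
Sat(EX (AG ((~req | alarm) -> ~alarm))) = {s : some successor in {n2, n3, n4, n5, n6}} = {n0, n2, n3, n4, n5, n6}
EG (EX (AG ((~req | alarm) -> ~alarm))): greatest fixpoint, start Z0 = {n0, n2, n3, n4, n5, n6}, keep only states in Sat with some successor in Z. Already a fixed point.
Sat(EG (EX (AG ((~req | alarm) -> ~alarm)))) = {n0, n2, n3, n4, n5, n6}

{n0, n2, n3, n4, n5, n6}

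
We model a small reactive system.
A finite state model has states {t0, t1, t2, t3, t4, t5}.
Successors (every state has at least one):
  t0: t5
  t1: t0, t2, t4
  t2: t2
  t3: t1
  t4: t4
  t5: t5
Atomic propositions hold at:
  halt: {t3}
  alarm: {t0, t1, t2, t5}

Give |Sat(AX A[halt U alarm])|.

A[halt U alarm]: least fixpoint, start Z0 = Sat(alarm) = {t0, t1, t2, t5}, add states in Sat(halt) with every successor in Z. Z1 = {t0, t1, t2, t3, t5}; fixed.
Sat(A[halt U alarm]) = {t0, t1, t2, t3, t5}
Sat(AX A[halt U alarm]) = {s : every successor in {t0, t1, t2, t3, t5}} = {t0, t2, t3, t5}
|Sat(AX A[halt U alarm])| = |{t0, t2, t3, t5}| = 4.

4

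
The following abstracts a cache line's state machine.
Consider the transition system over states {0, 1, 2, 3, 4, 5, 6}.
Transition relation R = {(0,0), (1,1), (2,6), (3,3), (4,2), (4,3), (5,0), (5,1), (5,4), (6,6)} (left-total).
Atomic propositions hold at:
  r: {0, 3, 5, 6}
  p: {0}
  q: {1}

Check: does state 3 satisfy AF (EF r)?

EF r: least fixpoint, start Z0 = {0, 3, 5, 6}, add states with some successor in Z. Z1 = {0, 2, 3, 4, 5, 6}; fixed.
Sat(EF r) = {0, 2, 3, 4, 5, 6}
AF (EF r): least fixpoint, start Z0 = {0, 2, 3, 4, 5, 6}, add states with every successor in Z. Already a fixed point.
Sat(AF (EF r)) = {0, 2, 3, 4, 5, 6}
3 ∈ Sat(AF (EF r)) = {0, 2, 3, 4, 5, 6}, so the formula holds at 3.

Yes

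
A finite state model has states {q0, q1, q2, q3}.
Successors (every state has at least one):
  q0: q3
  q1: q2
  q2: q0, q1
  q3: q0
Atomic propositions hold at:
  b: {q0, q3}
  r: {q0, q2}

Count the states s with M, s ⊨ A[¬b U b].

2

Sat(¬b) = {q1, q2}
A[¬b U b]: least fixpoint, start Z0 = Sat(b) = {q0, q3}, add states in Sat(¬b) with every successor in Z. Already a fixed point.
Sat(A[¬b U b]) = {q0, q3}
|Sat(A[¬b U b])| = |{q0, q3}| = 2.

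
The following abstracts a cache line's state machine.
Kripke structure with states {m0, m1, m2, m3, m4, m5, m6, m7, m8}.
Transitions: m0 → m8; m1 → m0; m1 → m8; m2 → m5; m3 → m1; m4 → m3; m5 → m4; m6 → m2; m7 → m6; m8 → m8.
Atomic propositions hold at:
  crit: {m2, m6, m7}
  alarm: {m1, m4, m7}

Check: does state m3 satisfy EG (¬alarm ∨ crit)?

No

Sat(¬alarm) = {m0, m2, m3, m5, m6, m8}
Sat(¬alarm ∨ crit) = {m0, m2, m3, m5, m6, m7, m8}
EG (¬alarm ∨ crit): greatest fixpoint, start Z0 = {m0, m2, m3, m5, m6, m7, m8}, keep only states in Sat with some successor in Z. Z1 = {m0, m2, m6, m7, m8}; Z2 = {m0, m6, m7, m8}; Z3 = {m0, m7, m8}; Z4 = {m0, m8}; fixed.
Sat(EG (¬alarm ∨ crit)) = {m0, m8}
m3 ∉ Sat(EG (¬alarm ∨ crit)) = {m0, m8}, so the formula does not hold at m3.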